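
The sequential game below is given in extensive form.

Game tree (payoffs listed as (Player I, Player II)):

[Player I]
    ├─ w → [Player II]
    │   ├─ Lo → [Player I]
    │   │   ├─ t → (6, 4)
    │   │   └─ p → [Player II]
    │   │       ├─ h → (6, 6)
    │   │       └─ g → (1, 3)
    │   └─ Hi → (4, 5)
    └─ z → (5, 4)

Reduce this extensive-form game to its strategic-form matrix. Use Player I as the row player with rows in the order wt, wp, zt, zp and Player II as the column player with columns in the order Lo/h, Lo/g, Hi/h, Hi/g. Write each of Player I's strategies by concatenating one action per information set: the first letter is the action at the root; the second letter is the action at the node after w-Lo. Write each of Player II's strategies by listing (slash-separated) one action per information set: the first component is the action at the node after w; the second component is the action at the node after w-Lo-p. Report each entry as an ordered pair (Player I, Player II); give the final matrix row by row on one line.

wt: (6,4) (6,4) (4,5) (4,5) | wp: (6,6) (1,3) (4,5) (4,5) | zt: (5,4) (5,4) (5,4) (5,4) | zp: (5,4) (5,4) (5,4) (5,4)

         Lo/h     Lo/g     Hi/h     Hi/g
  wt    (6,4)    (6,4)    (4,5)    (4,5)
  wp    (6,6)    (1,3)    (4,5)    (4,5)
  zt    (5,4)    (5,4)    (5,4)    (5,4)
  zp    (5,4)    (5,4)    (5,4)    (5,4)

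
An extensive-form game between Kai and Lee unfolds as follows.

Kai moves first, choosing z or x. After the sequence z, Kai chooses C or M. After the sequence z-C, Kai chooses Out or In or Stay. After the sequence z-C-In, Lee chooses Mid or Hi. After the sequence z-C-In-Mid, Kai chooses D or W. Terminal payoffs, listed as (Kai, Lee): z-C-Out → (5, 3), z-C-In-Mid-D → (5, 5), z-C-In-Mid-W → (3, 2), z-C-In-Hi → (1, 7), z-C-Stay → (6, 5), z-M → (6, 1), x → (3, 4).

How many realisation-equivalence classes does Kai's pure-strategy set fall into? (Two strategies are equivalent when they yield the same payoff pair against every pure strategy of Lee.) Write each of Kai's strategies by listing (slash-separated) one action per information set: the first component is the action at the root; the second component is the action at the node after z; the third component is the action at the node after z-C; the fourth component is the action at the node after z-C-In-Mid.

Kai has 24 pure strategies: z/C/Out/D, z/C/Out/W, z/C/In/D, z/C/In/W, z/C/Stay/D, z/C/Stay/W, z/M/Out/D, z/M/Out/W, z/M/In/D, z/M/In/W, z/M/Stay/D, z/M/Stay/W, x/C/Out/D, x/C/Out/W, x/C/In/D, x/C/In/W, x/C/Stay/D, x/C/Stay/W, x/M/Out/D, x/M/Out/W, x/M/In/D, x/M/In/W, x/M/Stay/D, x/M/Stay/W. Columns: Mid, Hi.
{z/C/Out/D, z/C/Out/W} → row (5,3) (5,3)
{z/C/In/D} → row (5,5) (1,7)
{z/C/In/W} → row (3,2) (1,7)
{z/C/Stay/D, z/C/Stay/W} → row (6,5) (6,5)
{z/M/Out/D, z/M/Out/W, z/M/In/D, z/M/In/W, z/M/Stay/D, z/M/Stay/W} → row (6,1) (6,1)
{x/C/Out/D, x/C/Out/W, x/C/In/D, x/C/In/W, x/C/Stay/D, x/C/Stay/W, x/M/Out/D, x/M/Out/W, x/M/In/D, x/M/In/W, x/M/Stay/D, x/M/Stay/W} → row (3,4) (3,4)
That's 6 distinct rows out of 24 strategies.

6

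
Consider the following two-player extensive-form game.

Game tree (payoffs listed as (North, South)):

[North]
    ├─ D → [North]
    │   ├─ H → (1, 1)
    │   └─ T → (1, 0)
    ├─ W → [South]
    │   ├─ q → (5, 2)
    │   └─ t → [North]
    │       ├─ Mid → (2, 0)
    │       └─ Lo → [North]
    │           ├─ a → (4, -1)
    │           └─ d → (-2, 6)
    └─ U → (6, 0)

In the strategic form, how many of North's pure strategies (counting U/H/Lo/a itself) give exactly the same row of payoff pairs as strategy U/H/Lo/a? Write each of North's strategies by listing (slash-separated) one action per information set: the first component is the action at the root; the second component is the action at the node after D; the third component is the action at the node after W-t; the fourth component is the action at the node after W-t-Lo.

8

Row for U/H/Lo/a (columns q, t): (6,0) (6,0).
Under U/H/Lo/a, North's choice at the node after D and at the node after W-t and at the node after W-t-Lo can never be reached regardless of what South does, so varying those choices leaves every outcome unchanged.
Holding the reachable choices fixed and varying the unreachable ones freely already gives 2 × 2 × 2 = 8 equivalent strategies.
No other strategy reproduces this row, so those 8 are the full class: U/H/Mid/a, U/H/Mid/d, U/H/Lo/a, U/H/Lo/d, U/T/Mid/a, U/T/Mid/d, U/T/Lo/a, U/T/Lo/d.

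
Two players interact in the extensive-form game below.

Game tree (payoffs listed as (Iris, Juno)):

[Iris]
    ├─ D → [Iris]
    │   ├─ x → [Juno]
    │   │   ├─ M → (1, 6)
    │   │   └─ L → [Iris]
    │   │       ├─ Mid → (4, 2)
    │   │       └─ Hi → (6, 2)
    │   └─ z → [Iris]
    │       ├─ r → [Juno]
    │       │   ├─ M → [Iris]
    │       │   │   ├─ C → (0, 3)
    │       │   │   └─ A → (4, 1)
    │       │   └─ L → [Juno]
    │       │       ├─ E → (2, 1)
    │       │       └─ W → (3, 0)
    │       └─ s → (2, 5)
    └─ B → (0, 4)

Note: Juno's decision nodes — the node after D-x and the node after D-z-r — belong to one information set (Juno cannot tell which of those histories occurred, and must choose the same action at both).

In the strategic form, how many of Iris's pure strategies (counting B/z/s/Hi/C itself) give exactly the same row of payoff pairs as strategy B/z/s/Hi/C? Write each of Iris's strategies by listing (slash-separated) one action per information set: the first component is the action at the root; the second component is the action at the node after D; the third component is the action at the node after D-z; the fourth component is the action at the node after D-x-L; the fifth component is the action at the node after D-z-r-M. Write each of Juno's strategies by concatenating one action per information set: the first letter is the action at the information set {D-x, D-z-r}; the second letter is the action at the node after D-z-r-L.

Row for B/z/s/Hi/C (columns ME, MW, LE, LW): (0,4) (0,4) (0,4) (0,4).
Under B/z/s/Hi/C, Iris's choice at the node after D and at the node after D-z and at the node after D-x-L and at the node after D-z-r-M can never be reached regardless of what Juno does, so varying those choices leaves every outcome unchanged.
Holding the reachable choices fixed and varying the unreachable ones freely already gives 2 × 2 × 2 × 2 = 16 equivalent strategies.
No other strategy reproduces this row, so those 16 are the full class: B/x/r/Mid/C, B/x/r/Mid/A, B/x/r/Hi/C, B/x/r/Hi/A, B/x/s/Mid/C, B/x/s/Mid/A, B/x/s/Hi/C, B/x/s/Hi/A, B/z/r/Mid/C, B/z/r/Mid/A, B/z/r/Hi/C, B/z/r/Hi/A, B/z/s/Mid/C, B/z/s/Mid/A, B/z/s/Hi/C, B/z/s/Hi/A.

16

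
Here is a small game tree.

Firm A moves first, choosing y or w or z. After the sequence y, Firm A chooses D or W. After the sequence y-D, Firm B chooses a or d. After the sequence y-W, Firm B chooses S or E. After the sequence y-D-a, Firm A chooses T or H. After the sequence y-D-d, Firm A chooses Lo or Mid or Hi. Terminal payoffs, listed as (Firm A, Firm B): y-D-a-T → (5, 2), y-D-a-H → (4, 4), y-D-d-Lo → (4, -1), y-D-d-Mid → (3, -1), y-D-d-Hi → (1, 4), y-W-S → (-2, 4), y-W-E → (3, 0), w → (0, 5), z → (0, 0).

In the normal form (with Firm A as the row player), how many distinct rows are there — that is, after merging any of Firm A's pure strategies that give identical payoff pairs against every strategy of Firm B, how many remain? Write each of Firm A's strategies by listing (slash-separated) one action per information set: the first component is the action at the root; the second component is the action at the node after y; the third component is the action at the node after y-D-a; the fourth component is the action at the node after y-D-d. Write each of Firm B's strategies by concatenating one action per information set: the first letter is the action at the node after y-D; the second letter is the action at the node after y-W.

9

Firm A has 36 pure strategies: y/D/T/Lo, y/D/T/Mid, y/D/T/Hi, y/D/H/Lo, y/D/H/Mid, y/D/H/Hi, y/W/T/Lo, y/W/T/Mid, y/W/T/Hi, y/W/H/Lo, y/W/H/Mid, y/W/H/Hi, w/D/T/Lo, w/D/T/Mid, w/D/T/Hi, w/D/H/Lo, w/D/H/Mid, w/D/H/Hi, w/W/T/Lo, w/W/T/Mid, w/W/T/Hi, w/W/H/Lo, w/W/H/Mid, w/W/H/Hi, z/D/T/Lo, z/D/T/Mid, z/D/T/Hi, z/D/H/Lo, z/D/H/Mid, z/D/H/Hi, z/W/T/Lo, z/W/T/Mid, z/W/T/Hi, z/W/H/Lo, z/W/H/Mid, z/W/H/Hi. Columns: aS, aE, dS, dE.
{y/D/T/Lo} → row (5,2) (5,2) (4,-1) (4,-1)
{y/D/T/Mid} → row (5,2) (5,2) (3,-1) (3,-1)
{y/D/T/Hi} → row (5,2) (5,2) (1,4) (1,4)
{y/D/H/Lo} → row (4,4) (4,4) (4,-1) (4,-1)
{y/D/H/Mid} → row (4,4) (4,4) (3,-1) (3,-1)
{y/D/H/Hi} → row (4,4) (4,4) (1,4) (1,4)
{y/W/T/Lo, y/W/T/Mid, y/W/T/Hi, y/W/H/Lo, y/W/H/Mid, y/W/H/Hi} → row (-2,4) (3,0) (-2,4) (3,0)
{w/D/T/Lo, w/D/T/Mid, w/D/T/Hi, w/D/H/Lo, w/D/H/Mid, w/D/H/Hi, w/W/T/Lo, w/W/T/Mid, w/W/T/Hi, w/W/H/Lo, w/W/H/Mid, w/W/H/Hi} → row (0,5) (0,5) (0,5) (0,5)
{z/D/T/Lo, z/D/T/Mid, z/D/T/Hi, z/D/H/Lo, z/D/H/Mid, z/D/H/Hi, z/W/T/Lo, z/W/T/Mid, z/W/T/Hi, z/W/H/Lo, z/W/H/Mid, z/W/H/Hi} → row (0,0) (0,0) (0,0) (0,0)
That's 9 distinct rows out of 36 strategies.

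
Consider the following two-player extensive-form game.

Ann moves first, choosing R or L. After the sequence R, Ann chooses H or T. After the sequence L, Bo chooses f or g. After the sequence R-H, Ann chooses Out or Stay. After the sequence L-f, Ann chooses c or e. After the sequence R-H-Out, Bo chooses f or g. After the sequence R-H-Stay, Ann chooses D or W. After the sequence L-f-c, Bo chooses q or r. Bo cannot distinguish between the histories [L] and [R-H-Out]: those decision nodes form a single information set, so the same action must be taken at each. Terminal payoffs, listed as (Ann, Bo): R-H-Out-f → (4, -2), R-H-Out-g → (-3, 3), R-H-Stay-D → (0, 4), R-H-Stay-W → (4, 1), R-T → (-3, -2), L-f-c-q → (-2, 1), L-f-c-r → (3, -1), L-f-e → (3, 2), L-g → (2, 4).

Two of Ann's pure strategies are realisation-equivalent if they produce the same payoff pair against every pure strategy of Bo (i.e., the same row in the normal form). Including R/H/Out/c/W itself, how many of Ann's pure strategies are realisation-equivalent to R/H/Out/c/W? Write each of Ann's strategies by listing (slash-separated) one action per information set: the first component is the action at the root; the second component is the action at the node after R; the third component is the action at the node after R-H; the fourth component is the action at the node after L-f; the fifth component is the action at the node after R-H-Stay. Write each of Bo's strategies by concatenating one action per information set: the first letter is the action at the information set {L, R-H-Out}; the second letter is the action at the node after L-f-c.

Row for R/H/Out/c/W (columns fq, fr, gq, gr): (4,-2) (4,-2) (-3,3) (-3,3).
Under R/H/Out/c/W, Ann's choice at the node after L-f and at the node after R-H-Stay can never be reached regardless of what Bo does, so varying those choices leaves every outcome unchanged.
Holding the reachable choices fixed and varying the unreachable ones freely already gives 2 × 2 = 4 equivalent strategies.
No other strategy reproduces this row, so those 4 are the full class: R/H/Out/c/D, R/H/Out/c/W, R/H/Out/e/D, R/H/Out/e/W.

4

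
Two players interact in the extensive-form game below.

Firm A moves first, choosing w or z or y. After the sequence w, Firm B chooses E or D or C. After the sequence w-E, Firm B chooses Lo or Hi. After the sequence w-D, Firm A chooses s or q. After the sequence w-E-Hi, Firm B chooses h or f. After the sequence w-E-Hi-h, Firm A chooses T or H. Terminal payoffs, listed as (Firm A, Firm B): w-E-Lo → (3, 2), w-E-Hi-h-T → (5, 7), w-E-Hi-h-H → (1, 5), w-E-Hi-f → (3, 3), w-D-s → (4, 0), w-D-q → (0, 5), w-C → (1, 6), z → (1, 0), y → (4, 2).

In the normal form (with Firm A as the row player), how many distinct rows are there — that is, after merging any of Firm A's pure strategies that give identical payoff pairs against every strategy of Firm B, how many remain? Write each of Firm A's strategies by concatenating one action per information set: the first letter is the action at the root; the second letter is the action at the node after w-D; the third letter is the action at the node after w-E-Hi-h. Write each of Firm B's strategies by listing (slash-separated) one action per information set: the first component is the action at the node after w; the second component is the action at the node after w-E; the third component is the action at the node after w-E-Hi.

Firm A has 12 pure strategies: wsT, wsH, wqT, wqH, zsT, zsH, zqT, zqH, ysT, ysH, yqT, yqH. Columns: E/Lo/h, E/Lo/f, E/Hi/h, E/Hi/f, D/Lo/h, D/Lo/f, D/Hi/h, D/Hi/f, C/Lo/h, C/Lo/f, C/Hi/h, C/Hi/f.
{wsT} → row (3,2) (3,2) (5,7) (3,3) (4,0) (4,0) (4,0) (4,0) (1,6) (1,6) (1,6) (1,6)
{wsH} → row (3,2) (3,2) (1,5) (3,3) (4,0) (4,0) (4,0) (4,0) (1,6) (1,6) (1,6) (1,6)
{wqT} → row (3,2) (3,2) (5,7) (3,3) (0,5) (0,5) (0,5) (0,5) (1,6) (1,6) (1,6) (1,6)
{wqH} → row (3,2) (3,2) (1,5) (3,3) (0,5) (0,5) (0,5) (0,5) (1,6) (1,6) (1,6) (1,6)
{zsT, zsH, zqT, zqH} → row (1,0) (1,0) (1,0) (1,0) (1,0) (1,0) (1,0) (1,0) (1,0) (1,0) (1,0) (1,0)
{ysT, ysH, yqT, yqH} → row (4,2) (4,2) (4,2) (4,2) (4,2) (4,2) (4,2) (4,2) (4,2) (4,2) (4,2) (4,2)
That's 6 distinct rows out of 12 strategies.

6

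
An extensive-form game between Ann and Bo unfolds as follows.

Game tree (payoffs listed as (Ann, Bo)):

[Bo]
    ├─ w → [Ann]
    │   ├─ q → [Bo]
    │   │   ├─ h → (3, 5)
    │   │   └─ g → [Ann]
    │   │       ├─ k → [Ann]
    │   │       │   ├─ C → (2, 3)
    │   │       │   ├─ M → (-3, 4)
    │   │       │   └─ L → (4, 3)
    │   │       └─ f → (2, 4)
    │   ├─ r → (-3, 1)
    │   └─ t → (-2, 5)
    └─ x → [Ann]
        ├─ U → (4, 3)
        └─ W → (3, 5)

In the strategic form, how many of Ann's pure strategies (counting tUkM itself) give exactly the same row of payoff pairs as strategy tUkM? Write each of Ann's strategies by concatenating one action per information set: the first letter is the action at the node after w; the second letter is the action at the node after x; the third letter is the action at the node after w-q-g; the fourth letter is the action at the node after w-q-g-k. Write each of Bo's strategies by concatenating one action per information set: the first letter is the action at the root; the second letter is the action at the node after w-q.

6

Row for tUkM (columns wh, wg, xh, xg): (-2,5) (-2,5) (4,3) (4,3).
Under tUkM, Ann's choice at the node after w-q-g and at the node after w-q-g-k can never be reached regardless of what Bo does, so varying those choices leaves every outcome unchanged.
Holding the reachable choices fixed and varying the unreachable ones freely already gives 2 × 3 = 6 equivalent strategies.
No other strategy reproduces this row, so those 6 are the full class: tUkC, tUkM, tUkL, tUfC, tUfM, tUfL.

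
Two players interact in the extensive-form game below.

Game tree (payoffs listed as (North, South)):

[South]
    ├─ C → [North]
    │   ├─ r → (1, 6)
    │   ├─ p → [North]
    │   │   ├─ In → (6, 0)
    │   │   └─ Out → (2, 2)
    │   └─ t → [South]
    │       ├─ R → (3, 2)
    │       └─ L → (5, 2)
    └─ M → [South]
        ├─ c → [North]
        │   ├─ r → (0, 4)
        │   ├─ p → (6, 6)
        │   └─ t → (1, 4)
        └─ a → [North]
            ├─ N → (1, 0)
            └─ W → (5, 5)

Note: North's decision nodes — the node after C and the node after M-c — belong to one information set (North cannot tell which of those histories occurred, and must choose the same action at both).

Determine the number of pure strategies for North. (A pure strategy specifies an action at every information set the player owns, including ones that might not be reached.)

12

North owns the information set {C, M-c} with actions {r, p, t} — three choices.
North owns the node after C-p with actions {In, Out} — two choices.
North owns the node after M-a with actions {N, W} — two choices.
A pure strategy fixes one action at each information set independently, so the count is the product 3 × 2 × 2 = 12.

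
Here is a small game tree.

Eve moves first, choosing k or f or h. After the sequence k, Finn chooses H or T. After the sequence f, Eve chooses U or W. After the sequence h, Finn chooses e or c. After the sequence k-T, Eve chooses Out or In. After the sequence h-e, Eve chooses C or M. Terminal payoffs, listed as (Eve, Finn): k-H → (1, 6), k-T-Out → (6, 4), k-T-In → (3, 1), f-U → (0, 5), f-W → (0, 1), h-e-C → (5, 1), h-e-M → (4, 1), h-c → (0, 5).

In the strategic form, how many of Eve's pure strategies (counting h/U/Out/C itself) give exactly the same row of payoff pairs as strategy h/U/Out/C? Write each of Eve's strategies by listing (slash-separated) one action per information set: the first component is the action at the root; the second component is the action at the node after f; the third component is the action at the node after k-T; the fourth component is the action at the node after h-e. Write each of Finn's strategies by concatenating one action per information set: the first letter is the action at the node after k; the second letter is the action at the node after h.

4

Row for h/U/Out/C (columns He, Hc, Te, Tc): (5,1) (0,5) (5,1) (0,5).
Under h/U/Out/C, Eve's choice at the node after f and at the node after k-T can never be reached regardless of what Finn does, so varying those choices leaves every outcome unchanged.
Holding the reachable choices fixed and varying the unreachable ones freely already gives 2 × 2 = 4 equivalent strategies.
No other strategy reproduces this row, so those 4 are the full class: h/U/Out/C, h/U/In/C, h/W/Out/C, h/W/In/C.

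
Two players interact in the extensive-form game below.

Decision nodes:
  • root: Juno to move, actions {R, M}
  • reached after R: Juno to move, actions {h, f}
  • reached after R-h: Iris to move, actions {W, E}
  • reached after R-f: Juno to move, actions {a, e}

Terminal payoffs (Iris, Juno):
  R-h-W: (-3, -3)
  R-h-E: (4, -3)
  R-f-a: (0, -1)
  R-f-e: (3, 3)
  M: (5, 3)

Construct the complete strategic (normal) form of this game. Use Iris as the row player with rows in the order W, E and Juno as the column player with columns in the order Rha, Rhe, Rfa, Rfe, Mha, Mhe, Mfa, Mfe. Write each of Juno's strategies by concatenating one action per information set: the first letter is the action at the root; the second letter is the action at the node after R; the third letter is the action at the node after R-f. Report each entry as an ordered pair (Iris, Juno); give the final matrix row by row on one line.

W: (-3,-3) (-3,-3) (0,-1) (3,3) (5,3) (5,3) (5,3) (5,3) | E: (4,-3) (4,-3) (0,-1) (3,3) (5,3) (5,3) (5,3) (5,3)

          Rha      Rhe      Rfa      Rfe      Mha      Mhe      Mfa      Mfe
   W  (-3,-3)  (-3,-3)   (0,-1)    (3,3)    (5,3)    (5,3)    (5,3)    (5,3)
   E   (4,-3)   (4,-3)   (0,-1)    (3,3)    (5,3)    (5,3)    (5,3)    (5,3)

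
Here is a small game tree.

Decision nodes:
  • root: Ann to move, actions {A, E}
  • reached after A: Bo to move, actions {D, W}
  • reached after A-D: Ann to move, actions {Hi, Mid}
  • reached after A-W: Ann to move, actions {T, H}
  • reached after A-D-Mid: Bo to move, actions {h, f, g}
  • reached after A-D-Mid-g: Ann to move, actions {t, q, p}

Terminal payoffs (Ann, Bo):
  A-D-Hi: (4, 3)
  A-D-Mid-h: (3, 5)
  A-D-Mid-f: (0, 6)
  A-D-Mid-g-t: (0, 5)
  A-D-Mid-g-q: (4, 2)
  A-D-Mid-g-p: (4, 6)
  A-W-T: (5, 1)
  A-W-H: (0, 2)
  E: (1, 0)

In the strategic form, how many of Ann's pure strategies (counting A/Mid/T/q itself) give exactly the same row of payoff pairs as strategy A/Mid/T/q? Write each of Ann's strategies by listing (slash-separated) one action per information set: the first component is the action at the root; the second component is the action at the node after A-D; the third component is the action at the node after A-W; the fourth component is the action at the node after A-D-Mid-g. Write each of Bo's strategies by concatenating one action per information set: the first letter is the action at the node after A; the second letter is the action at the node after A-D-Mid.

1

Row for A/Mid/T/q (columns Dh, Df, Dg, Wh, Wf, Wg): (3,5) (0,6) (4,2) (5,1) (5,1) (5,1).
Every one of Ann's information sets is on the play path for some reply by Bo when Ann follows A/Mid/T/q.
Changing the action at any of them therefore changes at least one column, so only A/Mid/T/q itself gives this row.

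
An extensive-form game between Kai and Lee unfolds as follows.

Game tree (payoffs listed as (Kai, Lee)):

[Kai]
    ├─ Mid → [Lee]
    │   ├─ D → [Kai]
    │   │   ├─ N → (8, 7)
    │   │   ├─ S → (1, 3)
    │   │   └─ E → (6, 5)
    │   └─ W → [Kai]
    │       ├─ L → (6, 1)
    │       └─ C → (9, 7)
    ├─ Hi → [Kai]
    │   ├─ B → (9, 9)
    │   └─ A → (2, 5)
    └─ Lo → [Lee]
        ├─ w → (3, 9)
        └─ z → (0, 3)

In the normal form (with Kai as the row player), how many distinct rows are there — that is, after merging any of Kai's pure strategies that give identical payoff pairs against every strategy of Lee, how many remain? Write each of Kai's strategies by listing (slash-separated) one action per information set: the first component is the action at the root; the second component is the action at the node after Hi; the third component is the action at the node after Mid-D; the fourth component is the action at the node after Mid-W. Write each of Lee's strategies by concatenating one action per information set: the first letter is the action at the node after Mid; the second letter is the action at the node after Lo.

Kai has 36 pure strategies: Mid/B/N/L, Mid/B/N/C, Mid/B/S/L, Mid/B/S/C, Mid/B/E/L, Mid/B/E/C, Mid/A/N/L, Mid/A/N/C, Mid/A/S/L, Mid/A/S/C, Mid/A/E/L, Mid/A/E/C, Hi/B/N/L, Hi/B/N/C, Hi/B/S/L, Hi/B/S/C, Hi/B/E/L, Hi/B/E/C, Hi/A/N/L, Hi/A/N/C, Hi/A/S/L, Hi/A/S/C, Hi/A/E/L, Hi/A/E/C, Lo/B/N/L, Lo/B/N/C, Lo/B/S/L, Lo/B/S/C, Lo/B/E/L, Lo/B/E/C, Lo/A/N/L, Lo/A/N/C, Lo/A/S/L, Lo/A/S/C, Lo/A/E/L, Lo/A/E/C. Columns: Dw, Dz, Ww, Wz.
{Mid/B/N/L, Mid/A/N/L} → row (8,7) (8,7) (6,1) (6,1)
{Mid/B/N/C, Mid/A/N/C} → row (8,7) (8,7) (9,7) (9,7)
{Mid/B/S/L, Mid/A/S/L} → row (1,3) (1,3) (6,1) (6,1)
{Mid/B/S/C, Mid/A/S/C} → row (1,3) (1,3) (9,7) (9,7)
{Mid/B/E/L, Mid/A/E/L} → row (6,5) (6,5) (6,1) (6,1)
{Mid/B/E/C, Mid/A/E/C} → row (6,5) (6,5) (9,7) (9,7)
{Hi/B/N/L, Hi/B/N/C, Hi/B/S/L, Hi/B/S/C, Hi/B/E/L, Hi/B/E/C} → row (9,9) (9,9) (9,9) (9,9)
{Hi/A/N/L, Hi/A/N/C, Hi/A/S/L, Hi/A/S/C, Hi/A/E/L, Hi/A/E/C} → row (2,5) (2,5) (2,5) (2,5)
{Lo/B/N/L, Lo/B/N/C, Lo/B/S/L, Lo/B/S/C, Lo/B/E/L, Lo/B/E/C, Lo/A/N/L, Lo/A/N/C, Lo/A/S/L, Lo/A/S/C, Lo/A/E/L, Lo/A/E/C} → row (3,9) (0,3) (3,9) (0,3)
That's 9 distinct rows out of 36 strategies.

9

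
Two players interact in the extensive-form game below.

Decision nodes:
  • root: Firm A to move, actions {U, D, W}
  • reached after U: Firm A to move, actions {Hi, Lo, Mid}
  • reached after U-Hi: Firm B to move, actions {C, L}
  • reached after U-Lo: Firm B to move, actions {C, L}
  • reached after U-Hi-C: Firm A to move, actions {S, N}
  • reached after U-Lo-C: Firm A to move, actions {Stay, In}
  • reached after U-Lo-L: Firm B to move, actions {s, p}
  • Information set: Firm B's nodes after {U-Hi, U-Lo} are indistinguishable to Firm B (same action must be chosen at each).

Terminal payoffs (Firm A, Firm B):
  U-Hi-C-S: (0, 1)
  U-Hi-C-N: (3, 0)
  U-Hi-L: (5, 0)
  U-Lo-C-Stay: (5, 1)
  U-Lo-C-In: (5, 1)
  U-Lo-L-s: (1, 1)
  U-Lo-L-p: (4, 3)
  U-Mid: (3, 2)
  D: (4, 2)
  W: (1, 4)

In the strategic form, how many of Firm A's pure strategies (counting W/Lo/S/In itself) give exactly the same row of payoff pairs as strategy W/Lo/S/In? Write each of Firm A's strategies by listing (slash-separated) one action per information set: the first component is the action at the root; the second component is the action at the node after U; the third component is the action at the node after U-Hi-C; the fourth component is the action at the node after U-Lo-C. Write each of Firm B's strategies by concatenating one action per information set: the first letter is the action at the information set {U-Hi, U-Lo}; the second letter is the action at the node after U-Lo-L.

Row for W/Lo/S/In (columns Cs, Cp, Ls, Lp): (1,4) (1,4) (1,4) (1,4).
Under W/Lo/S/In, Firm A's choice at the node after U and at the node after U-Hi-C and at the node after U-Lo-C can never be reached regardless of what Firm B does, so varying those choices leaves every outcome unchanged.
Holding the reachable choices fixed and varying the unreachable ones freely already gives 3 × 2 × 2 = 12 equivalent strategies.
No other strategy reproduces this row, so those 12 are the full class: W/Hi/S/Stay, W/Hi/S/In, W/Hi/N/Stay, W/Hi/N/In, W/Lo/S/Stay, W/Lo/S/In, W/Lo/N/Stay, W/Lo/N/In, W/Mid/S/Stay, W/Mid/S/In, W/Mid/N/Stay, W/Mid/N/In.

12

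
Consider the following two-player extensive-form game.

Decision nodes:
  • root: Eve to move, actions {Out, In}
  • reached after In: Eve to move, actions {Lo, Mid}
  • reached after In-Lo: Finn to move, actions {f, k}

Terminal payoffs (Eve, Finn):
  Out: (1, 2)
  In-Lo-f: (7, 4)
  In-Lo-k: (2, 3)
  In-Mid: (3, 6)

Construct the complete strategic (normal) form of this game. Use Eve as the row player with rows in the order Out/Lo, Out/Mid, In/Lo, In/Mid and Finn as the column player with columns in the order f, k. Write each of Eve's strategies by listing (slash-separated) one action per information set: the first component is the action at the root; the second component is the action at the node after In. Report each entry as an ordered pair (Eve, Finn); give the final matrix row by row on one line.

Out/Lo: (1,2) (1,2) | Out/Mid: (1,2) (1,2) | In/Lo: (7,4) (2,3) | In/Mid: (3,6) (3,6)

Row Out/Lo: f→(1,2), k→(1,2)
Row Out/Mid: f→(1,2), k→(1,2)
Row In/Lo: f→(7,4), k→(2,3)
Row In/Mid: f→(3,6), k→(3,6)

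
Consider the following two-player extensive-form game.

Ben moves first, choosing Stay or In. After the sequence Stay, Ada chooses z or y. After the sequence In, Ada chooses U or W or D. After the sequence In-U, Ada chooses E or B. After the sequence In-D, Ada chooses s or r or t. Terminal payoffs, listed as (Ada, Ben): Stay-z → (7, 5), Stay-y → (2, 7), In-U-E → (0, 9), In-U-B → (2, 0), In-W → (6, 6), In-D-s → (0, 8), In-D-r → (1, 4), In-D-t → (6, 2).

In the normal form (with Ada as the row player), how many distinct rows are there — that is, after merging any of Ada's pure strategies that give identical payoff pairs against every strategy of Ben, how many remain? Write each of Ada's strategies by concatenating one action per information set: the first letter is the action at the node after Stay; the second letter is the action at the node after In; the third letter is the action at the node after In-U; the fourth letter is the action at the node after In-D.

Ada has 36 pure strategies: zUEs, zUEr, zUEt, zUBs, zUBr, zUBt, zWEs, zWEr, zWEt, zWBs, zWBr, zWBt, zDEs, zDEr, zDEt, zDBs, zDBr, zDBt, yUEs, yUEr, yUEt, yUBs, yUBr, yUBt, yWEs, yWEr, yWEt, yWBs, yWBr, yWBt, yDEs, yDEr, yDEt, yDBs, yDBr, yDBt. Columns: Stay, In.
{zUEs, zUEr, zUEt} → row (7,5) (0,9)
{zUBs, zUBr, zUBt} → row (7,5) (2,0)
{zWEs, zWEr, zWEt, zWBs, zWBr, zWBt} → row (7,5) (6,6)
{zDEs, zDBs} → row (7,5) (0,8)
{zDEr, zDBr} → row (7,5) (1,4)
{zDEt, zDBt} → row (7,5) (6,2)
{yUEs, yUEr, yUEt} → row (2,7) (0,9)
{yUBs, yUBr, yUBt} → row (2,7) (2,0)
{yWEs, yWEr, yWEt, yWBs, yWBr, yWBt} → row (2,7) (6,6)
{yDEs, yDBs} → row (2,7) (0,8)
{yDEr, yDBr} → row (2,7) (1,4)
{yDEt, yDBt} → row (2,7) (6,2)
That's 12 distinct rows out of 36 strategies.

12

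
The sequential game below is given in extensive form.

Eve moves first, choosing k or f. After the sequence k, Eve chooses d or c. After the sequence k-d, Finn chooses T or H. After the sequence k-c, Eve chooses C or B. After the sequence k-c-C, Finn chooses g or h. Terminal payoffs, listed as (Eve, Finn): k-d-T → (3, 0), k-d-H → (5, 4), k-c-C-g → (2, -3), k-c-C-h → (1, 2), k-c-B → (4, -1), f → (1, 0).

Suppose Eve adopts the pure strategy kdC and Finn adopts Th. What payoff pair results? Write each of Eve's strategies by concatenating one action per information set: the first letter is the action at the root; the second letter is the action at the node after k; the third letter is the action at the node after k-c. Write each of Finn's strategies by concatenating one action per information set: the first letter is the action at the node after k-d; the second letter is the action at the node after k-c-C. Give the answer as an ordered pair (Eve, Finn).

Trace the play path from the root:
  Eve plays k
  Eve plays d at [k]
  Finn plays T at [k-d]
→ terminal payoff (3, 0).
(Eve's choice at the node after k-c is never reached on this path, so it doesn't affect the outcome.)

(3, 0)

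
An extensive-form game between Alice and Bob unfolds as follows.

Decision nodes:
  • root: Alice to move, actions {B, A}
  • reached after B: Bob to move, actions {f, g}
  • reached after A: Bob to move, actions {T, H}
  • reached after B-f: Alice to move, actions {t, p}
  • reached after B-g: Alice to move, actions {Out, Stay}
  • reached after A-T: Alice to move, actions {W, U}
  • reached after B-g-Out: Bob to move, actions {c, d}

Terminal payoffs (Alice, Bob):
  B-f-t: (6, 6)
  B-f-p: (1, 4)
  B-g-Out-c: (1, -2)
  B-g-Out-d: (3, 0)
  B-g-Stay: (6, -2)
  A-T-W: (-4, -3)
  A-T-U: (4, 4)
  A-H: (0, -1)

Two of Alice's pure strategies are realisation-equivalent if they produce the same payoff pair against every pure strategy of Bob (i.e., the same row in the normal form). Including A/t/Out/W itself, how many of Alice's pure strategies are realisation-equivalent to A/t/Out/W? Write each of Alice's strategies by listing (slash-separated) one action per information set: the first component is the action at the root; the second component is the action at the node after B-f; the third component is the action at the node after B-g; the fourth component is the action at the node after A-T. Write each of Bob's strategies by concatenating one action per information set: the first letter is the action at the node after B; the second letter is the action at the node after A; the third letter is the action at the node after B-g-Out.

Row for A/t/Out/W (columns fTc, fTd, fHc, fHd, gTc, gTd, gHc, gHd): (-4,-3) (-4,-3) (0,-1) (0,-1) (-4,-3) (-4,-3) (0,-1) (0,-1).
Under A/t/Out/W, Alice's choice at the node after B-f and at the node after B-g can never be reached regardless of what Bob does, so varying those choices leaves every outcome unchanged.
Holding the reachable choices fixed and varying the unreachable ones freely already gives 2 × 2 = 4 equivalent strategies.
No other strategy reproduces this row, so those 4 are the full class: A/t/Out/W, A/t/Stay/W, A/p/Out/W, A/p/Stay/W.

4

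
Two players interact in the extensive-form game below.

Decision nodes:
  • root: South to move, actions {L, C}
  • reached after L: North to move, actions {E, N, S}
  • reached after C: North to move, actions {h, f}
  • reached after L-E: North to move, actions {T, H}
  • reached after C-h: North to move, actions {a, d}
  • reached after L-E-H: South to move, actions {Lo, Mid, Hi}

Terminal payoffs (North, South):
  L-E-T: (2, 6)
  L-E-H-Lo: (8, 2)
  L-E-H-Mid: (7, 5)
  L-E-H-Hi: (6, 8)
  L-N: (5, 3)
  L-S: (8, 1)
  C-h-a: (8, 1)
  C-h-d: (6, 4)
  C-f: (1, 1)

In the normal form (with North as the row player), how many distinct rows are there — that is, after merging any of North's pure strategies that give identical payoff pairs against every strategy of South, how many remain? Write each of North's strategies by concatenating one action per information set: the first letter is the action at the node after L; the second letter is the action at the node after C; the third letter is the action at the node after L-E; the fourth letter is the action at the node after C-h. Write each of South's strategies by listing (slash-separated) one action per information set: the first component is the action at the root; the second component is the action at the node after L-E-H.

12

North has 24 pure strategies: EhTa, EhTd, EhHa, EhHd, EfTa, EfTd, EfHa, EfHd, NhTa, NhTd, NhHa, NhHd, NfTa, NfTd, NfHa, NfHd, ShTa, ShTd, ShHa, ShHd, SfTa, SfTd, SfHa, SfHd. Columns: L/Lo, L/Mid, L/Hi, C/Lo, C/Mid, C/Hi.
{EhTa} → row (2,6) (2,6) (2,6) (8,1) (8,1) (8,1)
{EhTd} → row (2,6) (2,6) (2,6) (6,4) (6,4) (6,4)
{EhHa} → row (8,2) (7,5) (6,8) (8,1) (8,1) (8,1)
{EhHd} → row (8,2) (7,5) (6,8) (6,4) (6,4) (6,4)
{EfTa, EfTd} → row (2,6) (2,6) (2,6) (1,1) (1,1) (1,1)
{EfHa, EfHd} → row (8,2) (7,5) (6,8) (1,1) (1,1) (1,1)
{NhTa, NhHa} → row (5,3) (5,3) (5,3) (8,1) (8,1) (8,1)
{NhTd, NhHd} → row (5,3) (5,3) (5,3) (6,4) (6,4) (6,4)
{NfTa, NfTd, NfHa, NfHd} → row (5,3) (5,3) (5,3) (1,1) (1,1) (1,1)
{ShTa, ShHa} → row (8,1) (8,1) (8,1) (8,1) (8,1) (8,1)
{ShTd, ShHd} → row (8,1) (8,1) (8,1) (6,4) (6,4) (6,4)
{SfTa, SfTd, SfHa, SfHd} → row (8,1) (8,1) (8,1) (1,1) (1,1) (1,1)
That's 12 distinct rows out of 24 strategies.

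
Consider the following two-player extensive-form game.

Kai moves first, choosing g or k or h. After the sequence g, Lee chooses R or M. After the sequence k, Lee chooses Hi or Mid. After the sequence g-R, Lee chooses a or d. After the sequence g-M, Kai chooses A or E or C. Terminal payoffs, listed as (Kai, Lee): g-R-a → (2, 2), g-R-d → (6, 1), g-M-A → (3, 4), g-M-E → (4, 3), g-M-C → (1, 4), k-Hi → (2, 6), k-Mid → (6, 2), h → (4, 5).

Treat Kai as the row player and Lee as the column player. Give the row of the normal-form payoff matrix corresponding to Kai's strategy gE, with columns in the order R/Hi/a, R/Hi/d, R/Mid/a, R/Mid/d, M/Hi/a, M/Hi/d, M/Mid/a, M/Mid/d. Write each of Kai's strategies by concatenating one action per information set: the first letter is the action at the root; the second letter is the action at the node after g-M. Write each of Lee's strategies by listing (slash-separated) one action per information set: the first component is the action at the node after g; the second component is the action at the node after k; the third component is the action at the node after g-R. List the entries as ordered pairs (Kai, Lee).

vs R/Hi/a: Kai plays g → Lee plays R at [g] → Lee plays a at [g-R] → (2, 2)
vs R/Hi/d: Kai plays g → Lee plays R at [g] → Lee plays d at [g-R] → (6, 1)
vs R/Mid/a: Kai plays g → Lee plays R at [g] → Lee plays a at [g-R] → (2, 2)
vs R/Mid/d: Kai plays g → Lee plays R at [g] → Lee plays d at [g-R] → (6, 1)
vs M/Hi/a: Kai plays g → Lee plays M at [g] → Kai plays E at [g-M] → (4, 3)
vs M/Hi/d: Kai plays g → Lee plays M at [g] → Kai plays E at [g-M] → (4, 3)
vs M/Mid/a: Kai plays g → Lee plays M at [g] → Kai plays E at [g-M] → (4, 3)
vs M/Mid/d: Kai plays g → Lee plays M at [g] → Kai plays E at [g-M] → (4, 3)

(2,2) (6,1) (2,2) (6,1) (4,3) (4,3) (4,3) (4,3)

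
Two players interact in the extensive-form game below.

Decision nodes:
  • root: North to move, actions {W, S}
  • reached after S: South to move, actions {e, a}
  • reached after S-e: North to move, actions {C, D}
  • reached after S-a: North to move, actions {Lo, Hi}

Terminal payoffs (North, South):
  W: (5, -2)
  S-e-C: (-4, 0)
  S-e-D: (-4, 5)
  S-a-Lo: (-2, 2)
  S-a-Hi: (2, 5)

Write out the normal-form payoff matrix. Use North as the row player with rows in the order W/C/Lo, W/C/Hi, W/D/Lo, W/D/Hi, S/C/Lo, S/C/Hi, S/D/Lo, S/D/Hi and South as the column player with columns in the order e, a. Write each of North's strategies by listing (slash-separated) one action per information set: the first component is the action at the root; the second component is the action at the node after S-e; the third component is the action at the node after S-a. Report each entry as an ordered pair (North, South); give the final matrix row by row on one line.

Row W/C/Lo: e→(5,-2), a→(5,-2)
Row W/C/Hi: e→(5,-2), a→(5,-2)
Row W/D/Lo: e→(5,-2), a→(5,-2)
Row W/D/Hi: e→(5,-2), a→(5,-2)
Row S/C/Lo: e→(-4,0), a→(-2,2)
Row S/C/Hi: e→(-4,0), a→(2,5)
Row S/D/Lo: e→(-4,5), a→(-2,2)
Row S/D/Hi: e→(-4,5), a→(2,5)

W/C/Lo: (5,-2) (5,-2) | W/C/Hi: (5,-2) (5,-2) | W/D/Lo: (5,-2) (5,-2) | W/D/Hi: (5,-2) (5,-2) | S/C/Lo: (-4,0) (-2,2) | S/C/Hi: (-4,0) (2,5) | S/D/Lo: (-4,5) (-2,2) | S/D/Hi: (-4,5) (2,5)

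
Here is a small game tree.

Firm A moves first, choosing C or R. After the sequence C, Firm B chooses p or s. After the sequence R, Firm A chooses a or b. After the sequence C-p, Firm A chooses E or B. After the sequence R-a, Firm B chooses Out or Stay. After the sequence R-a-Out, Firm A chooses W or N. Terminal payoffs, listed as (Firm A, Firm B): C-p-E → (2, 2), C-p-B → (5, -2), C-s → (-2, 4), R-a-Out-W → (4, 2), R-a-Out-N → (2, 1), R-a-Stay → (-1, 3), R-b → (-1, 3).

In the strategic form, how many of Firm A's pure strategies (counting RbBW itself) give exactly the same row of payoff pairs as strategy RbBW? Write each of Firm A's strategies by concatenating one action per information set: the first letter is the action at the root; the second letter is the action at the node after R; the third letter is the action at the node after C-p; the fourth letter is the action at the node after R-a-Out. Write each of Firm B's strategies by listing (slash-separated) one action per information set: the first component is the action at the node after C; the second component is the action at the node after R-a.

Row for RbBW (columns p/Out, p/Stay, s/Out, s/Stay): (-1,3) (-1,3) (-1,3) (-1,3).
Under RbBW, Firm A's choice at the node after C-p and at the node after R-a-Out can never be reached regardless of what Firm B does, so varying those choices leaves every outcome unchanged.
Holding the reachable choices fixed and varying the unreachable ones freely already gives 2 × 2 = 4 equivalent strategies.
No other strategy reproduces this row, so those 4 are the full class: RbEW, RbEN, RbBW, RbBN.

4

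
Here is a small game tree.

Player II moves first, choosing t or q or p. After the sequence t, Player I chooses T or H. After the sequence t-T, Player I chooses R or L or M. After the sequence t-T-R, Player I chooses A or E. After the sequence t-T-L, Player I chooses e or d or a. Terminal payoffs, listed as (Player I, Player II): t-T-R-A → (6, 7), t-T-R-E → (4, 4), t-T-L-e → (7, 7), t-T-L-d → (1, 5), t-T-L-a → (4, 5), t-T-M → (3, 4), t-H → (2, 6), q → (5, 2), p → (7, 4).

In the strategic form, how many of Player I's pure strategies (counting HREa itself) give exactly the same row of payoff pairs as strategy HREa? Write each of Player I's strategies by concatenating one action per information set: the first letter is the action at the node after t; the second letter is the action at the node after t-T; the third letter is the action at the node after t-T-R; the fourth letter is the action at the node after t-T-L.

18

Row for HREa (columns t, q, p): (2,6) (5,2) (7,4).
Under HREa, Player I's choice at the node after t-T and at the node after t-T-R and at the node after t-T-L can never be reached regardless of what Player II does, so varying those choices leaves every outcome unchanged.
Holding the reachable choices fixed and varying the unreachable ones freely already gives 3 × 2 × 3 = 18 equivalent strategies.
No other strategy reproduces this row, so those 18 are the full class: HRAe, HRAd, HRAa, HREe, HREd, HREa, HLAe, HLAd, HLAa, HLEe, HLEd, HLEa, HMAe, HMAd, HMAa, HMEe, HMEd, HMEa.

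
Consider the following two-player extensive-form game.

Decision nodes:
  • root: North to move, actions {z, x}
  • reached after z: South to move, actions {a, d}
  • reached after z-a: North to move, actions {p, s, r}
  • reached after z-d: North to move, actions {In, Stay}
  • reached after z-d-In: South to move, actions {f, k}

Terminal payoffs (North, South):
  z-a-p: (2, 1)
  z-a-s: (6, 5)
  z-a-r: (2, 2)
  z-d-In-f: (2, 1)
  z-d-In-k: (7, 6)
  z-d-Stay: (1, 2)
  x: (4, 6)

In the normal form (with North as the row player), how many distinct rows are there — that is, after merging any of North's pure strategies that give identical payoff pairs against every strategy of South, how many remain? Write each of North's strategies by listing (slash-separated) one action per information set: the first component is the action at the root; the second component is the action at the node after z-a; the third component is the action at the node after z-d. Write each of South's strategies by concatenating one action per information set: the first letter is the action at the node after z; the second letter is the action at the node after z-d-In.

North has 12 pure strategies: z/p/In, z/p/Stay, z/s/In, z/s/Stay, z/r/In, z/r/Stay, x/p/In, x/p/Stay, x/s/In, x/s/Stay, x/r/In, x/r/Stay. Columns: af, ak, df, dk.
{z/p/In} → row (2,1) (2,1) (2,1) (7,6)
{z/p/Stay} → row (2,1) (2,1) (1,2) (1,2)
{z/s/In} → row (6,5) (6,5) (2,1) (7,6)
{z/s/Stay} → row (6,5) (6,5) (1,2) (1,2)
{z/r/In} → row (2,2) (2,2) (2,1) (7,6)
{z/r/Stay} → row (2,2) (2,2) (1,2) (1,2)
{x/p/In, x/p/Stay, x/s/In, x/s/Stay, x/r/In, x/r/Stay} → row (4,6) (4,6) (4,6) (4,6)
That's 7 distinct rows out of 12 strategies.

7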